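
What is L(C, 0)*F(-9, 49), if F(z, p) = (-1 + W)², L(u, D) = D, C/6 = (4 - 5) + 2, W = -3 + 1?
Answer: 0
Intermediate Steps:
W = -2
C = 6 (C = 6*((4 - 5) + 2) = 6*(-1 + 2) = 6*1 = 6)
F(z, p) = 9 (F(z, p) = (-1 - 2)² = (-3)² = 9)
L(C, 0)*F(-9, 49) = 0*9 = 0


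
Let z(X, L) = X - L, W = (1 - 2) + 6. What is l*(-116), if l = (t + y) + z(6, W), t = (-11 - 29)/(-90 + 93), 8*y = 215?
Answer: -10121/6 ≈ -1686.8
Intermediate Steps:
W = 5 (W = -1 + 6 = 5)
y = 215/8 (y = (1/8)*215 = 215/8 ≈ 26.875)
t = -40/3 ≈ -13.333
l = 349/24 (l = (-40/3 + 215/8) + (6 - 1*5) = 325/24 + (6 - 5) = 325/24 + 1 = 349/24 ≈ 14.542)
l*(-116) = (349/24)*(-116) = -10121/6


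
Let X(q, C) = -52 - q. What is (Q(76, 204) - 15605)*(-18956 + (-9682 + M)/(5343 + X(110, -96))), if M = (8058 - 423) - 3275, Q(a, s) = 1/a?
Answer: 1021776649513/3454 ≈ 2.9582e+8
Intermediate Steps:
M = 4360 (M = 7635 - 3275 = 4360)
(Q(76, 204) - 15605)*(-18956 + (-9682 + M)/(5343 + X(110, -96))) = (1/76 - 15605)*(-18956 + (-9682 + 4360)/(5343 + (-52 - 1*110))) = (1/76 - 15605)*(-18956 - 5322/(5343 + (-52 - 110))) = -1185979*(-18956 - 5322/(5343 - 162))/76 = -1185979*(-18956 - 5322/5181)/76 = -1185979*(-18956 - 5322*1/5181)/76 = -1185979*(-18956 - 1774/1727)/76 = -1185979/76*(-32738786/1727) = 1021776649513/3454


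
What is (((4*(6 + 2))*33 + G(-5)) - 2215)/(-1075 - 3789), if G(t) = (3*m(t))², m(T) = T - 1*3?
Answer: 583/4864 ≈ 0.11986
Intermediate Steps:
m(T) = -3 + T (m(T) = T - 3 = -3 + T)
G(t) = (-9 + 3*t)² (G(t) = (3*(-3 + t))² = (-9 + 3*t)²)
(((4*(6 + 2))*33 + G(-5)) - 2215)/(-1075 - 3789) = (((4*(6 + 2))*33 + 9*(-3 - 5)²) - 2215)/(-1075 - 3789) = (((4*8)*33 + 9*(-8)²) - 2215)/(-4864) = ((32*33 + 9*64) - 2215)*(-1/4864) = ((1056 + 576) - 2215)*(-1/4864) = (1632 - 2215)*(-1/4864) = -583*(-1/4864) = 583/4864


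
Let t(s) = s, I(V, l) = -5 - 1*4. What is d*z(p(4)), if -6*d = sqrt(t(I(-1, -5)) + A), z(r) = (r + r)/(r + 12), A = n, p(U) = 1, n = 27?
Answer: -sqrt(2)/13 ≈ -0.10879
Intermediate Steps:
I(V, l) = -9 (I(V, l) = -5 - 4 = -9)
A = 27
z(r) = 2*r/(12 + r) (z(r) = (2*r)/(12 + r) = 2*r/(12 + r))
d = -sqrt(2)/2 (d = -sqrt(-9 + 27)/6 = -sqrt(2)/2 ≈ -0.70711)
d*z(p(4)) = (-sqrt(2)/2)*(2*1/(12 + 1)) = (-sqrt(2)/2)*(2*1/13) = (-sqrt(2)/2)*(2*1*(1/13)) = -sqrt(2)/2*(2/13) = -sqrt(2)/13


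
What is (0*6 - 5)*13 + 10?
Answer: -55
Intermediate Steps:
(0*6 - 5)*13 + 10 = (0 - 5)*13 + 10 = -5*13 + 10 = -65 + 10 = -55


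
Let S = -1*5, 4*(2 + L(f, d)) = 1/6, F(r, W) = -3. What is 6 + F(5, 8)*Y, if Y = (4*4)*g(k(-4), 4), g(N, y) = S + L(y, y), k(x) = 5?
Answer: 340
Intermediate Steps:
L(f, d) = -47/24 (L(f, d) = -2 + (¼)/6 = -2 + (¼)*(⅙) = -2 + 1/24 = -47/24)
S = -5
g(N, y) = -167/24 (g(N, y) = -5 - 47/24 = -167/24)
Y = -334/3 (Y = (4*4)*(-167/24) = 16*(-167/24) = -334/3 ≈ -111.33)
6 + F(5, 8)*Y = 6 - 3*(-334/3) = 6 + 334 = 340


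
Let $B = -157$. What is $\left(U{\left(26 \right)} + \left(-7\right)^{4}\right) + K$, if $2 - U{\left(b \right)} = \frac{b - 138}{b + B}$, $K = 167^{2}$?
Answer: $\frac{3968140}{131} \approx 30291.0$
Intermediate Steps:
$K = 27889$
$U{\left(b \right)} = 2 - \frac{-138 + b}{-157 + b}$ ($U{\left(b \right)} = 2 - \frac{b - 138}{b - 157} = 2 - \frac{-138 + b}{-157 + b}$)
$\left(U{\left(26 \right)} + \left(-7\right)^{4}\right) + K = \left(\frac{-176 + 26}{-157 + 26} + \left(-7\right)^{4}\right) + 27889 = \left(\frac{1}{-131} \left(-150\right) + 2401\right) + 27889 = \left(\left(- \frac{1}{131}\right) \left(-150\right) + 2401\right) + 27889 = \left(\frac{150}{131} + 2401\right) + 27889 = \frac{314681}{131} + 27889 = \frac{3968140}{131}$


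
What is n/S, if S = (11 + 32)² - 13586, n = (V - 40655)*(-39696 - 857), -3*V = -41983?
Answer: -3243510046/35211 ≈ -92116.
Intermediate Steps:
V = 41983/3 (V = -⅓*(-41983) = 41983/3 ≈ 13994.)
n = 3243510046/3 (n = (41983/3 - 40655)*(-39696 - 857) = -79982/3*(-40553) = 3243510046/3 ≈ 1.0812e+9)
S = -11737 (S = 43² - 13586 = 1849 - 13586 = -11737)
n/S = (3243510046/3)/(-11737) = (3243510046/3)*(-1/11737) = -3243510046/35211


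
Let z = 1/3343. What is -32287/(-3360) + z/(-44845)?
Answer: 968072969657/100744113120 ≈ 9.6092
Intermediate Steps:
z = 1/3343 ≈ 0.00029913
-32287/(-3360) + z/(-44845) = -32287/(-3360) + (1/3343)/(-44845) = -32287*(-1/3360) + (1/3343)*(-1/44845) = 32287/3360 - 1/149916835 = 968072969657/100744113120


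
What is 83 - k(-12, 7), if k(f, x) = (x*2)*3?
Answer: 41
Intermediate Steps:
k(f, x) = 6*x (k(f, x) = (2*x)*3 = 6*x)
83 - k(-12, 7) = 83 - 6*7 = 83 - 1*42 = 83 - 42 = 41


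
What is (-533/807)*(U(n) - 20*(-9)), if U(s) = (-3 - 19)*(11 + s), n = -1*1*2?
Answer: 3198/269 ≈ 11.888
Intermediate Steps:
n = -2 (n = -1*2 = -2)
U(s) = -242 - 22*s (U(s) = -22*(11 + s) = -242 - 22*s)
(-533/807)*(U(n) - 20*(-9)) = (-533/807)*((-242 - 22*(-2)) - 20*(-9)) = (-533*1/807)*((-242 + 44) + 180) = -533*(-198 + 180)/807 = -533/807*(-18) = 3198/269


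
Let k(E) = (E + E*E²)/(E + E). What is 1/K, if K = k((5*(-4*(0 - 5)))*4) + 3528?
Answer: 2/167057 ≈ 1.1972e-5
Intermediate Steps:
k(E) = (E + E³)/(2*E) (k(E) = (E + E³)/((2*E)) = (E + E³)*(1/(2*E)) = (E + E³)/(2*E))
K = 167057/2 (K = (½ + ((5*(-4*(0 - 5)))*4)²/2) + 3528 = (½ + ((5*(-4*(-5)))*4)²/2) + 3528 = (½ + ((5*20)*4)²/2) + 3528 = (½ + (100*4)²/2) + 3528 = (½ + (½)*400²) + 3528 = (½ + (½)*160000) + 3528 = (½ + 80000) + 3528 = 160001/2 + 3528 = 167057/2 ≈ 83529.)
1/K = 1/(167057/2) = 2/167057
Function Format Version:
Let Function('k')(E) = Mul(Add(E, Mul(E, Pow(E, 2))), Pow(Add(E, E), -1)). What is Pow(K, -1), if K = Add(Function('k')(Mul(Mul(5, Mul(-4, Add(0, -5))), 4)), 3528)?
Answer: Rational(2, 167057) ≈ 1.1972e-5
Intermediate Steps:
Function('k')(E) = Mul(Rational(1, 2), Pow(E, -1), Add(E, Pow(E, 3))) (Function('k')(E) = Mul(Add(E, Pow(E, 3)), Pow(Mul(2, E), -1)) = Mul(Add(E, Pow(E, 3)), Mul(Rational(1, 2), Pow(E, -1))) = Mul(Rational(1, 2), Pow(E, -1), Add(E, Pow(E, 3))))
K = Rational(167057, 2) (K = Add(Add(Rational(1, 2), Mul(Rational(1, 2), Pow(Mul(Mul(5, Mul(-4, Add(0, -5))), 4), 2))), 3528) = Add(Add(Rational(1, 2), Mul(Rational(1, 2), Pow(Mul(Mul(5, Mul(-4, -5)), 4), 2))), 3528) = Add(Add(Rational(1, 2), Mul(Rational(1, 2), Pow(Mul(Mul(5, 20), 4), 2))), 3528) = Add(Add(Rational(1, 2), Mul(Rational(1, 2), Pow(Mul(100, 4), 2))), 3528) = Add(Add(Rational(1, 2), Mul(Rational(1, 2), Pow(400, 2))), 3528) = Add(Add(Rational(1, 2), Mul(Rational(1, 2), 160000)), 3528) = Add(Add(Rational(1, 2), 80000), 3528) = Add(Rational(160001, 2), 3528) = Rational(167057, 2) ≈ 83529.)
Pow(K, -1) = Pow(Rational(167057, 2), -1) = Rational(2, 167057)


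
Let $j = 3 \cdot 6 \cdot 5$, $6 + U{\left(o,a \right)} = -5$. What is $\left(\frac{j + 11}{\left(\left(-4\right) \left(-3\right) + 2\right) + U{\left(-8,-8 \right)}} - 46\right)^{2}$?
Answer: $\frac{1369}{9} \approx 152.11$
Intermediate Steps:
$U{\left(o,a \right)} = -11$ ($U{\left(o,a \right)} = -6 - 5 = -11$)
$j = 90$ ($j = 18 \cdot 5 = 90$)
$\left(\frac{j + 11}{\left(\left(-4\right) \left(-3\right) + 2\right) + U{\left(-8,-8 \right)}} - 46\right)^{2} = \left(\frac{90 + 11}{\left(\left(-4\right) \left(-3\right) + 2\right) - 11} - 46\right)^{2} = \left(\frac{101}{\left(12 + 2\right) - 11} - 46\right)^{2} = \left(\frac{101}{14 - 11} - 46\right)^{2} = \left(\frac{101}{3} - 46\right)^{2} = \left(- \frac{37}{3}\right)^{2} = \frac{1369}{9}$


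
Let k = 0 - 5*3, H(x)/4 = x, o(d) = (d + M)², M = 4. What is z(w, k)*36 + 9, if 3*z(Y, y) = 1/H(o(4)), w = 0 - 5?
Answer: 579/64 ≈ 9.0469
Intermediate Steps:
w = -5
o(d) = (4 + d)² (o(d) = (d + 4)² = (4 + d)²)
H(x) = 4*x
k = -15 (k = 0 - 15 = -15)
z(Y, y) = 1/768 (z(Y, y) = 1/(3*((4*(4 + 4)²))) = 1/(3*((4*8²))) = 1/(3*((4*64))) = (⅓)/256 = (⅓)*(1/256) = 1/768)
z(w, k)*36 + 9 = (1/768)*36 + 9 = 3/64 + 9 = 579/64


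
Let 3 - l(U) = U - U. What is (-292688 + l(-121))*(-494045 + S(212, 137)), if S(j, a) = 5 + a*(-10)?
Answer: 144999075850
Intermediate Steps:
S(j, a) = 5 - 10*a
l(U) = 3 (l(U) = 3 - (U - U) = 3 - 1*0 = 3 + 0 = 3)
(-292688 + l(-121))*(-494045 + S(212, 137)) = (-292688 + 3)*(-494045 + (5 - 10*137)) = -292685*(-494045 + (5 - 1370)) = -292685*(-494045 - 1365) = -292685*(-495410) = 144999075850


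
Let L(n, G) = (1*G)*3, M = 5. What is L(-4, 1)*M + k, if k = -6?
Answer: 9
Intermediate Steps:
L(n, G) = 3*G (L(n, G) = G*3 = 3*G)
L(-4, 1)*M + k = (3*1)*5 - 6 = 3*5 - 6 = 15 - 6 = 9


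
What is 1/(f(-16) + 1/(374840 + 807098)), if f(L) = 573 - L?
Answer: 1181938/696161483 ≈ 0.0016978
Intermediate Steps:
1/(f(-16) + 1/(374840 + 807098)) = 1/((573 - 1*(-16)) + 1/(374840 + 807098)) = 1/((573 + 16) + 1/1181938) = 1/(589 + 1/1181938) = 1/(696161483/1181938) = 1181938/696161483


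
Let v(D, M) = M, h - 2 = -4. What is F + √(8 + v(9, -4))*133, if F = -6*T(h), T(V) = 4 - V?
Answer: 230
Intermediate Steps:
h = -2 (h = 2 - 4 = -2)
F = -36 (F = -6*(4 - 1*(-2)) = -6*(4 + 2) = -6*6 = -36)
F + √(8 + v(9, -4))*133 = -36 + √(8 - 4)*133 = -36 + √4*133 = -36 + 2*133 = -36 + 266 = 230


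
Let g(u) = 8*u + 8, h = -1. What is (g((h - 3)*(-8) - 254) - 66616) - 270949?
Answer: -339333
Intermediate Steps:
g(u) = 8 + 8*u
(g((h - 3)*(-8) - 254) - 66616) - 270949 = ((8 + 8*((-1 - 3)*(-8) - 254)) - 66616) - 270949 = ((8 + 8*(-4*(-8) - 254)) - 66616) - 270949 = ((8 + 8*(32 - 254)) - 66616) - 270949 = ((8 + 8*(-222)) - 66616) - 270949 = ((8 - 1776) - 66616) - 270949 = (-1768 - 66616) - 270949 = -68384 - 270949 = -339333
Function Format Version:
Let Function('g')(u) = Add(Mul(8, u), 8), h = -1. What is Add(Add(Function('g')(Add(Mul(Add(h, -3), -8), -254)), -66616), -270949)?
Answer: -339333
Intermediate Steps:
Function('g')(u) = Add(8, Mul(8, u))
Add(Add(Function('g')(Add(Mul(Add(h, -3), -8), -254)), -66616), -270949) = Add(Add(Add(8, Mul(8, Add(Mul(Add(-1, -3), -8), -254))), -66616), -270949) = Add(Add(Add(8, Mul(8, Add(Mul(-4, -8), -254))), -66616), -270949) = Add(Add(Add(8, Mul(8, Add(32, -254))), -66616), -270949) = Add(Add(Add(8, Mul(8, -222)), -66616), -270949) = Add(Add(Add(8, -1776), -66616), -270949) = Add(Add(-1768, -66616), -270949) = Add(-68384, -270949) = -339333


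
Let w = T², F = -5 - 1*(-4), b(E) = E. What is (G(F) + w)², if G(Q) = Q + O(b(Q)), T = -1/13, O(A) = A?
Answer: 113569/28561 ≈ 3.9764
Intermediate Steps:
F = -1 (F = -5 + 4 = -1)
T = -1/13 (T = -1*1/13 = -1/13 ≈ -0.076923)
G(Q) = 2*Q (G(Q) = Q + Q = 2*Q)
w = 1/169 (w = (-1/13)² = 1/169 ≈ 0.0059172)
(G(F) + w)² = (2*(-1) + 1/169)² = (-2 + 1/169)² = (-337/169)² = 113569/28561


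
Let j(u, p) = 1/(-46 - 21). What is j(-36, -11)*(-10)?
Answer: 10/67 ≈ 0.14925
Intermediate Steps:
j(u, p) = -1/67 (j(u, p) = 1/(-67) = -1/67)
j(-36, -11)*(-10) = -1/67*(-10) = 10/67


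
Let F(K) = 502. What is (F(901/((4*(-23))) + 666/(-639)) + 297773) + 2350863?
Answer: 2649138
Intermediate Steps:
(F(901/((4*(-23))) + 666/(-639)) + 297773) + 2350863 = (502 + 297773) + 2350863 = 298275 + 2350863 = 2649138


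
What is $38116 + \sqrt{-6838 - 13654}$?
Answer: $38116 + 2 i \sqrt{5123} \approx 38116.0 + 143.15 i$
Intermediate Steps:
$38116 + \sqrt{-6838 - 13654} = 38116 + \sqrt{-20492} = 38116 + 2 i \sqrt{5123}$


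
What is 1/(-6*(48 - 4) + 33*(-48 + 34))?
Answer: -1/726 ≈ -0.0013774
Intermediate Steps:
1/(-6*(48 - 4) + 33*(-48 + 34)) = 1/(-6*44 + 33*(-14)) = 1/(-264 - 462) = 1/(-726) = -1/726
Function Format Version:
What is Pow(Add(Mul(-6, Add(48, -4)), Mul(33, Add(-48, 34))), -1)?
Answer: Rational(-1, 726) ≈ -0.0013774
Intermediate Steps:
Pow(Add(Mul(-6, Add(48, -4)), Mul(33, Add(-48, 34))), -1) = Pow(Add(Mul(-6, 44), Mul(33, -14)), -1) = Pow(Add(-264, -462), -1) = Pow(-726, -1) = Rational(-1, 726)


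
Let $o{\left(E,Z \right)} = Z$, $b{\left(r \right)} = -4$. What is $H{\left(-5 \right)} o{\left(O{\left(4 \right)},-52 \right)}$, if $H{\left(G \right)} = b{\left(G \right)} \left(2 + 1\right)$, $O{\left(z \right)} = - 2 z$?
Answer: $624$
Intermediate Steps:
$H{\left(G \right)} = -12$ ($H{\left(G \right)} = - 4 \left(2 + 1\right) = \left(-4\right) 3 = -12$)
$H{\left(-5 \right)} o{\left(O{\left(4 \right)},-52 \right)} = \left(-12\right) \left(-52\right) = 624$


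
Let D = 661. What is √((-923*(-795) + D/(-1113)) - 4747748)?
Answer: 2*I*√1243093416810/1113 ≈ 2003.5*I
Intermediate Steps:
√((-923*(-795) + D/(-1113)) - 4747748) = √((-923*(-795) + 661/(-1113)) - 4747748) = √((733785 + 661*(-1/1113)) - 4747748) = √((733785 - 661/1113) - 4747748) = √(816702044/1113 - 4747748) = √(-4467541480/1113) = 2*I*√1243093416810/1113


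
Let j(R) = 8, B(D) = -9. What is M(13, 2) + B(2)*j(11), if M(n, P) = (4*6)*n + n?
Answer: 253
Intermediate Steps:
M(n, P) = 25*n (M(n, P) = 24*n + n = 25*n)
M(13, 2) + B(2)*j(11) = 25*13 - 9*8 = 325 - 72 = 253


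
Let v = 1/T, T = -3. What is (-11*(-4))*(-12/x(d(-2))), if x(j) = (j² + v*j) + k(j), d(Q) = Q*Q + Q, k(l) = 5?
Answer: -1584/25 ≈ -63.360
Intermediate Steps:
v = -⅓ (v = 1/(-3) = -⅓ ≈ -0.33333)
d(Q) = Q + Q² (d(Q) = Q² + Q = Q + Q²)
x(j) = 5 + j² - j/3 (x(j) = (j² - j/3) + 5 = 5 + j² - j/3)
(-11*(-4))*(-12/x(d(-2))) = (-11*(-4))*(-12/(5 + (-2*(1 - 2))² - (-2)*(1 - 2)/3)) = 44*(-12/(5 + (-2*(-1))² - (-2)*(-1)/3)) = 44*(-12/(5 + 2² - ⅓*2)) = 44*(-12/(5 + 4 - ⅔)) = 44*(-12/25/3) = 44*(-12*3/25) = 44*(-36/25) = -1584/25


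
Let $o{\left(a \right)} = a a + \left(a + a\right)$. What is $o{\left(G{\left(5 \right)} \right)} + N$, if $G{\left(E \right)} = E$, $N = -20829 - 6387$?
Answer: $-27181$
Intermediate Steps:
$N = -27216$ ($N = -20829 - 6387 = -27216$)
$o{\left(a \right)} = a^{2} + 2 a$
$o{\left(G{\left(5 \right)} \right)} + N = 5 \left(2 + 5\right) - 27216 = 5 \cdot 7 - 27216 = 35 - 27216 = -27181$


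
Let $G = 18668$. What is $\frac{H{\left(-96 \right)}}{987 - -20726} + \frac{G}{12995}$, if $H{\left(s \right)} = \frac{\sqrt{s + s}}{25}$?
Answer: $\frac{18668}{12995} + \frac{8 i \sqrt{3}}{542825} \approx 1.4366 + 2.5526 \cdot 10^{-5} i$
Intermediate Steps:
$H{\left(s \right)} = \frac{\sqrt{2} \sqrt{s}}{25}$ ($H{\left(s \right)} = \sqrt{2 s} \frac{1}{25} = \sqrt{2} \sqrt{s} \frac{1}{25} = \frac{\sqrt{2} \sqrt{s}}{25}$)
$\frac{H{\left(-96 \right)}}{987 - -20726} + \frac{G}{12995} = \frac{\frac{1}{25} \sqrt{2} \sqrt{-96}}{987 - -20726} + \frac{18668}{12995} = \frac{\frac{1}{25} \sqrt{2} \cdot 4 i \sqrt{6}}{987 + 20726} + 18668 \cdot \frac{1}{12995} = \frac{\frac{8}{25} i \sqrt{3}}{21713} + \frac{18668}{12995} = \frac{8 i \sqrt{3}}{25} \cdot \frac{1}{21713} + \frac{18668}{12995} = \frac{8 i \sqrt{3}}{542825} + \frac{18668}{12995} = \frac{18668}{12995} + \frac{8 i \sqrt{3}}{542825}$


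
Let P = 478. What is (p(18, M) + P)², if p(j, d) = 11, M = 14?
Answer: 239121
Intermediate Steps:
(p(18, M) + P)² = (11 + 478)² = 489² = 239121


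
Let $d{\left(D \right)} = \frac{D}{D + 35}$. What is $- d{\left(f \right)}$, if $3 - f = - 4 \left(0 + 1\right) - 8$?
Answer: $- \frac{3}{10} \approx -0.3$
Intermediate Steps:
$f = 15$ ($f = 3 - \left(- 4 \left(0 + 1\right) - 8\right) = 3 - \left(\left(-4\right) 1 - 8\right) = 3 - \left(-4 - 8\right) = 3 - -12 = 3 + 12 = 15$)
$d{\left(D \right)} = \frac{D}{35 + D}$
$- d{\left(f \right)} = - \frac{15}{35 + 15} = - \frac{15}{50} = \left(-1\right) \frac{3}{10} = - \frac{3}{10}$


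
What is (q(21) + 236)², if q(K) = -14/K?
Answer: 498436/9 ≈ 55382.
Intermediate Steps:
(q(21) + 236)² = (-14/21 + 236)² = (-14*1/21 + 236)² = (-⅔ + 236)² = (706/3)² = 498436/9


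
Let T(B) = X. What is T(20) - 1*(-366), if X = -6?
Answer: 360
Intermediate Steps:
T(B) = -6
T(20) - 1*(-366) = -6 - 1*(-366) = -6 + 366 = 360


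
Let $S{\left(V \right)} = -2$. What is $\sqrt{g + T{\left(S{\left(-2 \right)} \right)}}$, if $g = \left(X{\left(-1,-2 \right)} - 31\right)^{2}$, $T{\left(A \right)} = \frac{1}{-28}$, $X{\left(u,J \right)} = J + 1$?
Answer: $\frac{\sqrt{200697}}{14} \approx 31.999$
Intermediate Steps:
$X{\left(u,J \right)} = 1 + J$
$T{\left(A \right)} = - \frac{1}{28}$
$g = 1024$ ($g = \left(\left(1 - 2\right) - 31\right)^{2} = \left(-1 - 31\right)^{2} = \left(-32\right)^{2} = 1024$)
$\sqrt{g + T{\left(S{\left(-2 \right)} \right)}} = \sqrt{1024 - \frac{1}{28}} = \sqrt{\frac{28671}{28}} = \frac{\sqrt{200697}}{14}$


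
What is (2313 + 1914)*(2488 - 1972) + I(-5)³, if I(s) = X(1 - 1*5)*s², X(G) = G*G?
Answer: 66181132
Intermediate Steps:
X(G) = G²
I(s) = 16*s² (I(s) = (1 - 1*5)²*s² = (1 - 5)²*s² = (-4)²*s² = 16*s²)
(2313 + 1914)*(2488 - 1972) + I(-5)³ = (2313 + 1914)*(2488 - 1972) + (16*(-5)²)³ = 4227*516 + (16*25)³ = 2181132 + 400³ = 2181132 + 64000000 = 66181132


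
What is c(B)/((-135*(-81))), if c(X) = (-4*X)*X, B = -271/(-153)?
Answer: -293764/255977415 ≈ -0.0011476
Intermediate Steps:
B = 271/153 (B = -271*(-1/153) = 271/153 ≈ 1.7712)
c(X) = -4*X²
c(B)/((-135*(-81))) = (-4*(271/153)²)/((-135*(-81))) = -4*73441/23409/10935 = -293764/23409*1/10935 = -293764/255977415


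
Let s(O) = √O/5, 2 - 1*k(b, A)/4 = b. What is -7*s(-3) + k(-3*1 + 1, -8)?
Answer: 16 - 7*I*√3/5 ≈ 16.0 - 2.4249*I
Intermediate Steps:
k(b, A) = 8 - 4*b
s(O) = √O/5
-7*s(-3) + k(-3*1 + 1, -8) = -7*√(-3)/5 + (8 - 4*(-3*1 + 1)) = -7*I*√3/5 + (8 - 4*(-3 + 1)) = -7*I*√3/5 + (8 - 4*(-2)) = -7*I*√3/5 + (8 + 8) = -7*I*√3/5 + 16 = 16 - 7*I*√3/5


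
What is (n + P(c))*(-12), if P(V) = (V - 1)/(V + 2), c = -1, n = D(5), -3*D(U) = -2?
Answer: 16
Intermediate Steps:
D(U) = 2/3 (D(U) = -1/3*(-2) = 2/3)
n = 2/3 ≈ 0.66667
P(V) = (-1 + V)/(2 + V)
(n + P(c))*(-12) = (2/3 + (-1 - 1)/(2 - 1))*(-12) = (2/3 - 2/1)*(-12) = (2/3 + 1*(-2))*(-12) = (2/3 - 2)*(-12) = -4/3*(-12) = 16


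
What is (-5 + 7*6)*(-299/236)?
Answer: -11063/236 ≈ -46.877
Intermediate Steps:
(-5 + 7*6)*(-299/236) = (-5 + 42)*(-299*1/236) = 37*(-299/236) = -11063/236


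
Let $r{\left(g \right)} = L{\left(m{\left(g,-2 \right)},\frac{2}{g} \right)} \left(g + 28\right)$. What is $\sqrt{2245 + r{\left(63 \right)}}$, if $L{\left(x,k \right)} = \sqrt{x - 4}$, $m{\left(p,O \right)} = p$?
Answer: $\sqrt{2245 + 91 \sqrt{59}} \approx 54.258$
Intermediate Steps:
$L{\left(x,k \right)} = \sqrt{-4 + x}$
$r{\left(g \right)} = \sqrt{-4 + g} \left(28 + g\right)$ ($r{\left(g \right)} = \sqrt{-4 + g} \left(g + 28\right) = \sqrt{-4 + g} \left(28 + g\right)$)
$\sqrt{2245 + r{\left(63 \right)}} = \sqrt{2245 + \sqrt{-4 + 63} \left(28 + 63\right)} = \sqrt{2245 + \sqrt{59} \cdot 91} = \sqrt{2245 + 91 \sqrt{59}}$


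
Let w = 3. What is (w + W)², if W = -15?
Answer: 144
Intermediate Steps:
(w + W)² = (3 - 15)² = (-12)² = 144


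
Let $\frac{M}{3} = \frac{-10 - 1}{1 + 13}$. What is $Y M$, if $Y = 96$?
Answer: $- \frac{1584}{7} \approx -226.29$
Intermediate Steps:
$M = - \frac{33}{14}$ ($M = 3 \frac{-10 - 1}{1 + 13} = 3 \left(- \frac{11}{14}\right) = - \frac{33}{14} \approx -2.3571$)
$Y M = 96 \left(- \frac{33}{14}\right) = - \frac{1584}{7}$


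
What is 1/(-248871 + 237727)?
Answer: -1/11144 ≈ -8.9734e-5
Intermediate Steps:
1/(-248871 + 237727) = 1/(-11144) = -1/11144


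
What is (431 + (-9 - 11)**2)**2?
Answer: 690561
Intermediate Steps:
(431 + (-9 - 11)**2)**2 = (431 + (-20)**2)**2 = (431 + 400)**2 = 831**2 = 690561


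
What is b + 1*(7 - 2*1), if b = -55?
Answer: -50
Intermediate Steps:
b + 1*(7 - 2*1) = -55 + 1*(7 - 2*1) = -55 + 1*(7 - 2) = -55 + 1*5 = -55 + 5 = -50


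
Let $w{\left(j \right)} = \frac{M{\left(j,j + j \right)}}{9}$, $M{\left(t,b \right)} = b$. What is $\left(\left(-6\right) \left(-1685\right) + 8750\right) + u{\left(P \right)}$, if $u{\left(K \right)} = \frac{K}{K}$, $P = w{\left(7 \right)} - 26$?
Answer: $18861$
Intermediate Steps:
$w{\left(j \right)} = \frac{2 j}{9}$ ($w{\left(j \right)} = \frac{j + j}{9} = 2 j \frac{1}{9} = \frac{2 j}{9}$)
$P = - \frac{220}{9}$ ($P = \frac{2}{9} \cdot 7 - 26 = \frac{14}{9} - 26 = - \frac{220}{9} \approx -24.444$)
$u{\left(K \right)} = 1$
$\left(\left(-6\right) \left(-1685\right) + 8750\right) + u{\left(P \right)} = \left(\left(-6\right) \left(-1685\right) + 8750\right) + 1 = \left(10110 + 8750\right) + 1 = 18860 + 1 = 18861$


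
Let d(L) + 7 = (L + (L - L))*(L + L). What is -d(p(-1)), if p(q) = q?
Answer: 5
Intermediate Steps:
d(L) = -7 + 2*L² (d(L) = -7 + (L + (L - L))*(L + L) = -7 + (L + 0)*(2*L) = -7 + L*(2*L) = -7 + 2*L²)
-d(p(-1)) = -(-7 + 2*(-1)²) = -(-7 + 2*1) = -(-7 + 2) = -1*(-5) = 5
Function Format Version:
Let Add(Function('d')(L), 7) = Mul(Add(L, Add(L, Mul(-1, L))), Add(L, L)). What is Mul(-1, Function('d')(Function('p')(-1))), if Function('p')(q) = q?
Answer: 5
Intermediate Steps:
Function('d')(L) = Add(-7, Mul(2, Pow(L, 2))) (Function('d')(L) = Add(-7, Mul(Add(L, Add(L, Mul(-1, L))), Add(L, L))) = Add(-7, Mul(Add(L, 0), Mul(2, L))) = Add(-7, Mul(L, Mul(2, L))) = Add(-7, Mul(2, Pow(L, 2))))
Mul(-1, Function('d')(Function('p')(-1))) = Mul(-1, Add(-7, Mul(2, Pow(-1, 2)))) = Mul(-1, Add(-7, Mul(2, 1))) = Mul(-1, Add(-7, 2)) = Mul(-1, -5) = 5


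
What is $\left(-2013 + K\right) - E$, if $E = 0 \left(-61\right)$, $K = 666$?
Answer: $-1347$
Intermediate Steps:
$E = 0$
$\left(-2013 + K\right) - E = \left(-2013 + 666\right) - 0 = -1347 + 0 = -1347$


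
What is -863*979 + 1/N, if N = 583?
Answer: -492563290/583 ≈ -8.4488e+5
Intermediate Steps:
-863*979 + 1/N = -863*979 + 1/583 = -844877 + 1/583 = -492563290/583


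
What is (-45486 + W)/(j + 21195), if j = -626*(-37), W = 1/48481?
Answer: -2205206765/2150471717 ≈ -1.0255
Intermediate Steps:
W = 1/48481 ≈ 2.0627e-5
j = 23162
(-45486 + W)/(j + 21195) = (-45486 + 1/48481)/(23162 + 21195) = -2205206765/48481/44357 = -2205206765/48481*1/44357 = -2205206765/2150471717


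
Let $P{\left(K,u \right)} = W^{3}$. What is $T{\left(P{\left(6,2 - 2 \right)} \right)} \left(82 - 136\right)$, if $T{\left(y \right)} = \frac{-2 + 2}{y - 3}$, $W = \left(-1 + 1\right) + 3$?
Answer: $0$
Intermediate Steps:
$W = 3$ ($W = 0 + 3 = 3$)
$P{\left(K,u \right)} = 27$ ($P{\left(K,u \right)} = 3^{3} = 27$)
$T{\left(y \right)} = 0$ ($T{\left(y \right)} = \frac{0}{-3 + y} = 0$)
$T{\left(P{\left(6,2 - 2 \right)} \right)} \left(82 - 136\right) = 0 \left(82 - 136\right) = 0 \left(-54\right) = 0$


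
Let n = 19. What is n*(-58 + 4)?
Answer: -1026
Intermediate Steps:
n*(-58 + 4) = 19*(-58 + 4) = 19*(-54) = -1026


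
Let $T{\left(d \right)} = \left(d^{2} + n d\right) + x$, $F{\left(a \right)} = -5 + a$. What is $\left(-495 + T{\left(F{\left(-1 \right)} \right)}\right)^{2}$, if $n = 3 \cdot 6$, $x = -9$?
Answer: $331776$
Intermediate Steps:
$n = 18$
$T{\left(d \right)} = -9 + d^{2} + 18 d$ ($T{\left(d \right)} = \left(d^{2} + 18 d\right) - 9 = -9 + d^{2} + 18 d$)
$\left(-495 + T{\left(F{\left(-1 \right)} \right)}\right)^{2} = \left(-495 + \left(-9 + \left(-5 - 1\right)^{2} + 18 \left(-5 - 1\right)\right)\right)^{2} = \left(-495 + \left(-9 + \left(-6\right)^{2} + 18 \left(-6\right)\right)\right)^{2} = \left(-495 - 81\right)^{2} = \left(-576\right)^{2} = 331776$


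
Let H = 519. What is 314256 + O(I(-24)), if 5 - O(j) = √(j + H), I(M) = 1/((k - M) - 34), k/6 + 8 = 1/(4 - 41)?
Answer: 314261 - √600865838/1076 ≈ 3.1424e+5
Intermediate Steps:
k = -1782/37 (k = -48 + 6/(4 - 41) = -48 + 6/(-37) = -48 + 6*(-1/37) = -48 - 6/37 = -1782/37 ≈ -48.162)
I(M) = 1/(-3040/37 - M) (I(M) = 1/((-1782/37 - M) - 34) = 1/(-3040/37 - M))
O(j) = 5 - √(519 + j) (O(j) = 5 - √(j + 519) = 5 - √(519 + j))
314256 + O(I(-24)) = 314256 + (5 - √(519 - 37/(3040 + 37*(-24)))) = 314256 + (5 - √(519 - 37/(3040 - 888))) = 314256 + (5 - √(519 - 37/2152)) = 314256 + (5 - √(1116851/2152)) = 314256 + (5 - √600865838/1076) = 314261 - √600865838/1076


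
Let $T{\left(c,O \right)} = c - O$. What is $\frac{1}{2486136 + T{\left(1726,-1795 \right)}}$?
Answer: $\frac{1}{2489657} \approx 4.0166 \cdot 10^{-7}$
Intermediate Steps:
$\frac{1}{2486136 + T{\left(1726,-1795 \right)}} = \frac{1}{2486136 + \left(1726 - -1795\right)} = \frac{1}{2486136 + \left(1726 + 1795\right)} = \frac{1}{2486136 + 3521} = \frac{1}{2489657}$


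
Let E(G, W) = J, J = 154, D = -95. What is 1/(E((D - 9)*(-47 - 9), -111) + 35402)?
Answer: 1/35556 ≈ 2.8125e-5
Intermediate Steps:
E(G, W) = 154
1/(E((D - 9)*(-47 - 9), -111) + 35402) = 1/(154 + 35402) = 1/35556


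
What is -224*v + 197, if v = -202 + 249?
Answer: -10331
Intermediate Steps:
v = 47
-224*v + 197 = -224*47 + 197 = -10528 + 197 = -10331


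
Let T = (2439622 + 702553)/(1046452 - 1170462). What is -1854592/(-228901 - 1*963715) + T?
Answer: -87935505647/3697407754 ≈ -23.783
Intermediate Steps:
T = -628435/24802 (T = 3142175/(-124010) = 3142175*(-1/124010) = -628435/24802 ≈ -25.338)
-1854592/(-228901 - 1*963715) + T = -1854592/(-228901 - 1*963715) - 628435/24802 = -1854592/(-228901 - 963715) - 628435/24802 = -1854592/(-1192616) - 628435/24802 = -1854592*(-1/1192616) - 628435/24802 = 231824/149077 - 628435/24802 = -87935505647/3697407754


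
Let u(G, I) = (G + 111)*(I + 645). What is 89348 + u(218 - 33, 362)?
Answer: 387420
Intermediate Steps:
u(G, I) = (111 + G)*(645 + I)
89348 + u(218 - 33, 362) = 89348 + (71595 + 111*362 + 645*(218 - 33) + (218 - 33)*362) = 89348 + (71595 + 40182 + 645*185 + 185*362) = 89348 + (71595 + 40182 + 119325 + 66970) = 89348 + 298072 = 387420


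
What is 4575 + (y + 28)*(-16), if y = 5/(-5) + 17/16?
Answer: 4126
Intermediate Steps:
y = 1/16 (y = 5*(-⅕) + 17*(1/16) = -1 + 17/16 = 1/16 ≈ 0.062500)
4575 + (y + 28)*(-16) = 4575 + (1/16 + 28)*(-16) = 4575 + (449/16)*(-16) = 4575 - 449 = 4126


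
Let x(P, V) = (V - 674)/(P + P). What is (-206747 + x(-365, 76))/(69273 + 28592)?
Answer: -3280972/1553075 ≈ -2.1126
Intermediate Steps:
x(P, V) = (-674 + V)/(2*P) (x(P, V) = (-674 + V)/((2*P)) = (-674 + V)*(1/(2*P)) = (-674 + V)/(2*P))
(-206747 + x(-365, 76))/(69273 + 28592) = (-206747 + (½)*(-674 + 76)/(-365))/(69273 + 28592) = (-206747 + (½)*(-1/365)*(-598))/97865 = (-206747 + 299/365)*(1/97865) = -75462356/365*1/97865 = -3280972/1553075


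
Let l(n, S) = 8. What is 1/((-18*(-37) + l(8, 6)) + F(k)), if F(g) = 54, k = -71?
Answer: 1/728 ≈ 0.0013736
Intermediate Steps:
1/((-18*(-37) + l(8, 6)) + F(k)) = 1/((-18*(-37) + 8) + 54) = 1/((666 + 8) + 54) = 1/(674 + 54) = 1/728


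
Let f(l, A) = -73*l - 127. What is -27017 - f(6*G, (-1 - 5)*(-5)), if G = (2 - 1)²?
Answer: -26452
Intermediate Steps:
G = 1 (G = 1² = 1)
f(l, A) = -127 - 73*l
-27017 - f(6*G, (-1 - 5)*(-5)) = -27017 - (-127 - 438) = -27017 - 1*(-565) = -27017 + 565 = -26452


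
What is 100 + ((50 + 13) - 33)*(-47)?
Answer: -1310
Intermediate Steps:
100 + ((50 + 13) - 33)*(-47) = 100 + (63 - 33)*(-47) = 100 + 30*(-47) = 100 - 1410 = -1310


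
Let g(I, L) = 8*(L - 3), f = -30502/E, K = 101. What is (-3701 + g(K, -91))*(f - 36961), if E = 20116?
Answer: 1655487308017/10058 ≈ 1.6459e+8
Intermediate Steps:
f = -15251/10058 (f = -30502/20116 = -30502*1/20116 = -15251/10058 ≈ -1.5163)
g(I, L) = -24 + 8*L (g(I, L) = 8*(-3 + L) = -24 + 8*L)
(-3701 + g(K, -91))*(f - 36961) = (-3701 + (-24 + 8*(-91)))*(-15251/10058 - 36961) = (-3701 + (-24 - 728))*(-371768989/10058) = (-3701 - 752)*(-371768989/10058) = -4453*(-371768989/10058) = 1655487308017/10058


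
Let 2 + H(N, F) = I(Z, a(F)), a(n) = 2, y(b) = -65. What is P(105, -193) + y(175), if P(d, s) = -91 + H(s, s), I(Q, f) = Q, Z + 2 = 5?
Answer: -155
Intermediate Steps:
Z = 3 (Z = -2 + 5 = 3)
H(N, F) = 1 (H(N, F) = -2 + 3 = 1)
P(d, s) = -90 (P(d, s) = -91 + 1 = -90)
P(105, -193) + y(175) = -90 - 65 = -155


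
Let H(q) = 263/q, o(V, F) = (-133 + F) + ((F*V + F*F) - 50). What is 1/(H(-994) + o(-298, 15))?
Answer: -994/4386785 ≈ -0.00022659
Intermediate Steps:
o(V, F) = -183 + F + F**2 + F*V (o(V, F) = (-133 + F) + ((F*V + F**2) - 50) = (-133 + F) + ((F**2 + F*V) - 50) = (-133 + F) + (-50 + F**2 + F*V) = -183 + F + F**2 + F*V)
1/(H(-994) + o(-298, 15)) = 1/(263/(-994) + (-183 + 15 + 15**2 + 15*(-298))) = 1/(263*(-1/994) + (-183 + 15 + 225 - 4470)) = 1/(-263/994 - 4413) = 1/(-4386785/994) = -994/4386785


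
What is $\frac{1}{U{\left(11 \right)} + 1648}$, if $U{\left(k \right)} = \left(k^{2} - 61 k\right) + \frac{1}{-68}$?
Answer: $\frac{68}{74663} \approx 0.00091076$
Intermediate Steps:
$U{\left(k \right)} = - \frac{1}{68} + k^{2} - 61 k$ ($U{\left(k \right)} = \left(k^{2} - 61 k\right) - \frac{1}{68} = - \frac{1}{68} + k^{2} - 61 k$)
$\frac{1}{U{\left(11 \right)} + 1648} = \frac{1}{\left(- \frac{1}{68} + 11^{2} - 671\right) + 1648} = \frac{1}{\left(- \frac{1}{68} + 121 - 671\right) + 1648} = \frac{1}{- \frac{37401}{68} + 1648} = \frac{1}{\frac{74663}{68}} = \frac{68}{74663}$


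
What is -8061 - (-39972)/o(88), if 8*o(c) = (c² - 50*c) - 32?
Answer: -549547/69 ≈ -7964.5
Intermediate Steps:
o(c) = -4 - 25*c/4 + c²/8 (o(c) = ((c² - 50*c) - 32)/8 = (-32 + c² - 50*c)/8 = -4 - 25*c/4 + c²/8)
-8061 - (-39972)/o(88) = -8061 - (-39972)/(-4 - 25/4*88 + (⅛)*88²) = -8061 - (-39972)/(-4 - 550 + (⅛)*7744) = -8061 - (-39972)/(-4 - 550 + 968) = -8061 - (-39972)/414 = -8061 - 1*(-6662/69) = -8061 + 6662/69 = -549547/69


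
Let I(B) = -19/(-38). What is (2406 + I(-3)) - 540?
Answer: 3733/2 ≈ 1866.5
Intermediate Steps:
I(B) = 1/2 (I(B) = -19*(-1/38) = 1/2)
(2406 + I(-3)) - 540 = (2406 + 1/2) - 540 = 4813/2 - 540 = 3733/2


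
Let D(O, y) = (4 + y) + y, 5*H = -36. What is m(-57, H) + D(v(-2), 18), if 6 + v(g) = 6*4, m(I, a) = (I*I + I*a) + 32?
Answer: 18657/5 ≈ 3731.4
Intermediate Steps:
H = -36/5 (H = (⅕)*(-36) = -36/5 ≈ -7.2000)
m(I, a) = 32 + I² + I*a (m(I, a) = (I² + I*a) + 32 = 32 + I² + I*a)
v(g) = 18 (v(g) = -6 + 6*4 = -6 + 24 = 18)
D(O, y) = 4 + 2*y
m(-57, H) + D(v(-2), 18) = (32 + (-57)² - 57*(-36/5)) + (4 + 2*18) = (32 + 3249 + 2052/5) + (4 + 36) = 18457/5 + 40 = 18657/5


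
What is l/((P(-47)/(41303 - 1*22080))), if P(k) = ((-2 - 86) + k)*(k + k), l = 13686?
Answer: 932929/45 ≈ 20732.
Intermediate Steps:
P(k) = 2*k*(-88 + k) (P(k) = (-88 + k)*(2*k) = 2*k*(-88 + k))
l/((P(-47)/(41303 - 1*22080))) = 13686/(((2*(-47)*(-88 - 47))/(41303 - 1*22080))) = 13686/(((2*(-47)*(-135))/(41303 - 22080))) = 13686/((12690/19223)) = 13686/((12690*(1/19223))) = 13686/(270/409) = 13686*(409/270) = 932929/45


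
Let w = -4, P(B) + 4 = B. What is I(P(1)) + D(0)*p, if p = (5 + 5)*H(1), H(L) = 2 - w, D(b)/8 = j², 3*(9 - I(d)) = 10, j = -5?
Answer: 36017/3 ≈ 12006.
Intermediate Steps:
P(B) = -4 + B
I(d) = 17/3 (I(d) = 9 - ⅓*10 = 9 - 10/3 = 17/3)
D(b) = 200 (D(b) = 8*(-5)² = 8*25 = 200)
H(L) = 6 (H(L) = 2 - 1*(-4) = 2 + 4 = 6)
p = 60 (p = (5 + 5)*6 = 10*6 = 60)
I(P(1)) + D(0)*p = 17/3 + 200*60 = 17/3 + 12000 = 36017/3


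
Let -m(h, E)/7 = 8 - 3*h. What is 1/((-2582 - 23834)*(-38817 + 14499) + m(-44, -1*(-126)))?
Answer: 1/642383308 ≈ 1.5567e-9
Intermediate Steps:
m(h, E) = -56 + 21*h (m(h, E) = -7*(8 - 3*h) = -56 + 21*h)
1/((-2582 - 23834)*(-38817 + 14499) + m(-44, -1*(-126))) = 1/((-2582 - 23834)*(-38817 + 14499) + (-56 + 21*(-44))) = 1/(-26416*(-24318) + (-56 - 924)) = 1/(642384288 - 980) = 1/642383308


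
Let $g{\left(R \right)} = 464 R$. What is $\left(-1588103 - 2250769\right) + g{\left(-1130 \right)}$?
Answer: $-4363192$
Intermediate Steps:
$\left(-1588103 - 2250769\right) + g{\left(-1130 \right)} = \left(-1588103 - 2250769\right) + 464 \left(-1130\right) = -3838872 - 524320 = -4363192$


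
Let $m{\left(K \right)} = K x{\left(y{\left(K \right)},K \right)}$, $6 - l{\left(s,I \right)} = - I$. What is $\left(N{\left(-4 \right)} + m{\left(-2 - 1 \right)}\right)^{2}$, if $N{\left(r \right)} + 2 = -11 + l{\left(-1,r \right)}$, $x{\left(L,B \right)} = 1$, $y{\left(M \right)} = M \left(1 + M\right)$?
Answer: $196$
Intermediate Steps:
$l{\left(s,I \right)} = 6 + I$ ($l{\left(s,I \right)} = 6 - - I = 6 + I$)
$m{\left(K \right)} = K$ ($m{\left(K \right)} = K 1 = K$)
$N{\left(r \right)} = -7 + r$ ($N{\left(r \right)} = -2 + \left(-11 + \left(6 + r\right)\right) = -2 + \left(-5 + r\right) = -7 + r$)
$\left(N{\left(-4 \right)} + m{\left(-2 - 1 \right)}\right)^{2} = \left(\left(-7 - 4\right) - 3\right)^{2} = \left(-11 - 3\right)^{2} = \left(-14\right)^{2} = 196$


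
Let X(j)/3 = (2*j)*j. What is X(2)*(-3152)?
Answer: -75648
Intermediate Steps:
X(j) = 6*j² (X(j) = 3*((2*j)*j) = 3*(2*j²) = 6*j²)
X(2)*(-3152) = (6*2²)*(-3152) = (6*4)*(-3152) = 24*(-3152) = -75648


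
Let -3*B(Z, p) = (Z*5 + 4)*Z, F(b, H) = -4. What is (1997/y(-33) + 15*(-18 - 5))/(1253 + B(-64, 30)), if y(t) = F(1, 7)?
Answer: 10131/65860 ≈ 0.15383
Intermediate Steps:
y(t) = -4
B(Z, p) = -Z*(4 + 5*Z)/3 (B(Z, p) = -(Z*5 + 4)*Z/3 = -(5*Z + 4)*Z/3 = -(4 + 5*Z)*Z/3 = -Z*(4 + 5*Z)/3)
(1997/y(-33) + 15*(-18 - 5))/(1253 + B(-64, 30)) = (1997/(-4) + 15*(-18 - 5))/(1253 - ⅓*(-64)*(4 + 5*(-64))) = (1997*(-¼) + 15*(-23))/(1253 - ⅓*(-64)*(4 - 320)) = (-1997/4 - 345)/(1253 - ⅓*(-64)*(-316)) = -3377/(4*(1253 - 20224/3)) = -3377/(4*(-16465/3)) = -3377/4*(-3/16465) = 10131/65860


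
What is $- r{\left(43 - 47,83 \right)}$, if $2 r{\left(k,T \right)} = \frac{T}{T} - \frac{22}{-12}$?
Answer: $- \frac{17}{12} \approx -1.4167$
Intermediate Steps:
$r{\left(k,T \right)} = \frac{17}{12}$ ($r{\left(k,T \right)} = \frac{\frac{T}{T} - \frac{22}{-12}}{2} = \frac{1 - - \frac{11}{6}}{2} = \frac{1 + \frac{11}{6}}{2} = \frac{1}{2} \cdot \frac{17}{6} = \frac{17}{12}$)
$- r{\left(43 - 47,83 \right)} = \left(-1\right) \frac{17}{12} = - \frac{17}{12}$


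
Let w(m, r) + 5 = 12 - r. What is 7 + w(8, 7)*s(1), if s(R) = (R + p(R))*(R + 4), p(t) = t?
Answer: 7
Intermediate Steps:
w(m, r) = 7 - r (w(m, r) = -5 + (12 - r) = 7 - r)
s(R) = 2*R*(4 + R) (s(R) = (R + R)*(R + 4) = (2*R)*(4 + R) = 2*R*(4 + R))
7 + w(8, 7)*s(1) = 7 + (7 - 1*7)*(2*1*(4 + 1)) = 7 + (7 - 7)*(2*1*5) = 7 + 0*10 = 7 + 0 = 7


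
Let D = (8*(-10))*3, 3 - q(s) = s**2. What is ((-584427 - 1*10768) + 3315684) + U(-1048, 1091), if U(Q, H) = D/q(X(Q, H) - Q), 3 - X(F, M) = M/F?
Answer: 1102332123879136587/405196317203 ≈ 2.7205e+6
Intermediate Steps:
X(F, M) = 3 - M/F
q(s) = 3 - s**2
D = -240 (D = -80*3 = -240)
U(Q, H) = -240/(3 - (3 - Q - H/Q)**2) (U(Q, H) = -240/(3 - ((3 - H/Q) - Q)**2) = -240/(3 - (3 - Q - H/Q)**2))
((-584427 - 1*10768) + 3315684) + U(-1048, 1091) = ((-584427 - 1*10768) + 3315684) + 240*(-1048)**2/((1091 - 1048*(-3 - 1048))**2 - 3*(-1048)**2) = ((-584427 - 10768) + 3315684) + 240*1098304/((1091 - 1048*(-1051))**2 - 3*1098304) = (-595195 + 3315684) + 240*1098304/((1091 + 1101448)**2 - 3294912) = 2720489 + 240*1098304/(1102539**2 - 3294912) = 2720489 + 240*1098304/(1215592246521 - 3294912) = 2720489 + 240*1098304/1215588951609 = 2720489 + 240*1098304*(1/1215588951609) = 2720489 + 87864320/405196317203 = 1102332123879136587/405196317203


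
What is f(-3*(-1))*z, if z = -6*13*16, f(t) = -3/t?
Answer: 1248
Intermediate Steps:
z = -1248 (z = -78*16 = -1248)
f(-3*(-1))*z = -3/((-3*(-1)))*(-1248) = -3/3*(-1248) = -3*1/3*(-1248) = -1*(-1248) = 1248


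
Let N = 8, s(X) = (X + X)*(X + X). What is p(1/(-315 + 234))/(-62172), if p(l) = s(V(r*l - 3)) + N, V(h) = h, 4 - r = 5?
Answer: -71686/101977623 ≈ -0.00070296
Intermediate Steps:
r = -1 (r = 4 - 1*5 = 4 - 5 = -1)
s(X) = 4*X² (s(X) = (2*X)*(2*X) = 4*X²)
p(l) = 8 + 4*(-3 - l)² (p(l) = 4*(-l - 3)² + 8 = 4*(-3 - l)² + 8 = 8 + 4*(-3 - l)²)
p(1/(-315 + 234))/(-62172) = (8 + 4*(3 + 1/(-315 + 234))²)/(-62172) = (8 + 4*(3 + 1/(-81))²)*(-1/62172) = (8 + 4*(3 - 1/81)²)*(-1/62172) = (8 + 4*(242/81)²)*(-1/62172) = (8 + 4*(58564/6561))*(-1/62172) = (8 + 234256/6561)*(-1/62172) = (286744/6561)*(-1/62172) = -71686/101977623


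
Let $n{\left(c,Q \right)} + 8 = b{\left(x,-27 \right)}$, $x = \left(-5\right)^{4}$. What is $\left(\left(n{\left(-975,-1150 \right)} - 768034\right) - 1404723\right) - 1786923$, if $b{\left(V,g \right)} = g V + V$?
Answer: $-3975938$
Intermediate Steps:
$x = 625$
$b{\left(V,g \right)} = V + V g$ ($b{\left(V,g \right)} = V g + V = V + V g$)
$n{\left(c,Q \right)} = -16258$ ($n{\left(c,Q \right)} = -8 + 625 \left(1 - 27\right) = -8 + 625 \left(-26\right) = -8 - 16250 = -16258$)
$\left(\left(n{\left(-975,-1150 \right)} - 768034\right) - 1404723\right) - 1786923 = \left(\left(-16258 - 768034\right) - 1404723\right) - 1786923 = \left(-784292 - 1404723\right) - 1786923 = -2189015 - 1786923 = -3975938$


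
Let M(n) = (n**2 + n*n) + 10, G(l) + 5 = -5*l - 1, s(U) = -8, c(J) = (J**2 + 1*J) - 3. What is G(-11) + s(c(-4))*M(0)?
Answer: -31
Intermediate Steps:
c(J) = -3 + J + J**2 (c(J) = (J**2 + J) - 3 = (J + J**2) - 3 = -3 + J + J**2)
G(l) = -6 - 5*l (G(l) = -5 + (-5*l - 1) = -5 + (-1 - 5*l) = -6 - 5*l)
M(n) = 10 + 2*n**2 (M(n) = (n**2 + n**2) + 10 = 2*n**2 + 10 = 10 + 2*n**2)
G(-11) + s(c(-4))*M(0) = (-6 - 5*(-11)) - 8*(10 + 2*0**2) = (-6 + 55) - 8*(10 + 2*0) = 49 - 8*(10 + 0) = 49 - 8*10 = 49 - 80 = -31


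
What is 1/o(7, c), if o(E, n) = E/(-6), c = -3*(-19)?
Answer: -6/7 ≈ -0.85714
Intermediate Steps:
c = 57
o(E, n) = -E/6 (o(E, n) = E*(-1/6) = -E/6)
1/o(7, c) = 1/(-1/6*7) = 1/(-7/6) = -6/7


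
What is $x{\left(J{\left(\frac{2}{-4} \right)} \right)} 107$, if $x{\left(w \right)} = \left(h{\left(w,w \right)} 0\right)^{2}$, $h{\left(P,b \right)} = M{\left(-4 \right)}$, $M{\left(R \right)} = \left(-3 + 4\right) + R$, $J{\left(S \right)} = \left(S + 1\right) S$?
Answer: $0$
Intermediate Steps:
$J{\left(S \right)} = S \left(1 + S\right)$ ($J{\left(S \right)} = \left(1 + S\right) S = S \left(1 + S\right)$)
$M{\left(R \right)} = 1 + R$
$h{\left(P,b \right)} = -3$ ($h{\left(P,b \right)} = 1 - 4 = -3$)
$x{\left(w \right)} = 0$ ($x{\left(w \right)} = \left(\left(-3\right) 0\right)^{2} = 0^{2} = 0$)
$x{\left(J{\left(\frac{2}{-4} \right)} \right)} 107 = 0 \cdot 107 = 0$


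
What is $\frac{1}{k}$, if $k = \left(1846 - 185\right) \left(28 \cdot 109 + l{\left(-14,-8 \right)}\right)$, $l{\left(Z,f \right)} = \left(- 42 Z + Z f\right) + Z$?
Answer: $\frac{1}{6208818} \approx 1.6106 \cdot 10^{-7}$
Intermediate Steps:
$l{\left(Z,f \right)} = - 41 Z + Z f$
$k = 6208818$ ($k = \left(1846 - 185\right) \left(28 \cdot 109 - 14 \left(-41 - 8\right)\right) = 1661 \left(3052 - -686\right) = 1661 \left(3052 + 686\right) = 1661 \cdot 3738 = 6208818$)
$\frac{1}{k} = \frac{1}{6208818}$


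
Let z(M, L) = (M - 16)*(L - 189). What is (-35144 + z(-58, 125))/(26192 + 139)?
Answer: -10136/8777 ≈ -1.1548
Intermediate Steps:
z(M, L) = (-189 + L)*(-16 + M) (z(M, L) = (-16 + M)*(-189 + L) = (-189 + L)*(-16 + M))
(-35144 + z(-58, 125))/(26192 + 139) = (-35144 + (3024 - 189*(-58) - 16*125 + 125*(-58)))/(26192 + 139) = (-35144 + (3024 + 10962 - 2000 - 7250))/26331 = (-35144 + 4736)*(1/26331) = -30408*1/26331 = -10136/8777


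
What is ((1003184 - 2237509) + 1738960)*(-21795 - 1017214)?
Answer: -524320306715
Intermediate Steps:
((1003184 - 2237509) + 1738960)*(-21795 - 1017214) = (-1234325 + 1738960)*(-1039009) = 504635*(-1039009) = -524320306715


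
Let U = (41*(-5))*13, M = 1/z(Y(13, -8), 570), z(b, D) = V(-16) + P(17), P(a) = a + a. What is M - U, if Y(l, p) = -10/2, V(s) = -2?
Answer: 85281/32 ≈ 2665.0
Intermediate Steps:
P(a) = 2*a
Y(l, p) = -5 (Y(l, p) = -10*1/2 = -5)
z(b, D) = 32 (z(b, D) = -2 + 2*17 = -2 + 34 = 32)
M = 1/32 ≈ 0.031250
U = -2665 (U = -205*13 = -2665)
M - U = 1/32 - 1*(-2665) = 1/32 + 2665 = 85281/32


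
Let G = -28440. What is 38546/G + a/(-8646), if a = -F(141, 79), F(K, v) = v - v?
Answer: -19273/14220 ≈ -1.3553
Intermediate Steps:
F(K, v) = 0
a = 0 (a = -1*0 = 0)
38546/G + a/(-8646) = 38546/(-28440) + 0/(-8646) = 38546*(-1/28440) + 0*(-1/8646) = -19273/14220 + 0 = -19273/14220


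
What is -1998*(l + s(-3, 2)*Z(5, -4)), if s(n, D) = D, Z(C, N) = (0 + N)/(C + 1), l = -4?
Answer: 10656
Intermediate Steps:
Z(C, N) = N/(1 + C)
-1998*(l + s(-3, 2)*Z(5, -4)) = -1998*(-4 + 2*(-4/(1 + 5))) = -1998*(-4 + 2*(-4/6)) = -1998*(-4 + 2*(-4*⅙)) = -1998*(-4 + 2*(-⅔)) = -1998*(-4 - 4/3) = -1998*(-16/3) = 10656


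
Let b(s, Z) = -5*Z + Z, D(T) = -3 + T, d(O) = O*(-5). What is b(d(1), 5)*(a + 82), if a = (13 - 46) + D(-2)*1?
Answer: -880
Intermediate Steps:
d(O) = -5*O
b(s, Z) = -4*Z
a = -38 (a = (13 - 46) + (-3 - 2)*1 = -33 - 5*1 = -33 - 5 = -38)
b(d(1), 5)*(a + 82) = (-4*5)*(-38 + 82) = -20*44 = -880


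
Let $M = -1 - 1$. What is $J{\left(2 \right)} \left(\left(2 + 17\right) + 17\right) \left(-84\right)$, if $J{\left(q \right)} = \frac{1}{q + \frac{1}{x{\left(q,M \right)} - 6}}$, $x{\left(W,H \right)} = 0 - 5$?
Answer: $-1584$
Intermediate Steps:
$M = -2$
$x{\left(W,H \right)} = -5$ ($x{\left(W,H \right)} = 0 - 5 = -5$)
$J{\left(q \right)} = \frac{1}{- \frac{1}{11} + q}$ ($J{\left(q \right)} = \frac{1}{q + \frac{1}{-5 - 6}} = \frac{1}{q + \frac{1}{-11}} = \frac{1}{q - \frac{1}{11}} = \frac{1}{- \frac{1}{11} + q}$)
$J{\left(2 \right)} \left(\left(2 + 17\right) + 17\right) \left(-84\right) = \frac{11}{-1 + 11 \cdot 2} \left(\left(2 + 17\right) + 17\right) \left(-84\right) = \frac{11}{-1 + 22} \left(19 + 17\right) \left(-84\right) = \frac{11}{21} \cdot 36 \left(-84\right) = \frac{132}{7} \left(-84\right) = -1584$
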